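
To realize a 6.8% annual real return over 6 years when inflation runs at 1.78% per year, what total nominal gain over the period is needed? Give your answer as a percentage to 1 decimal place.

65.0%

Required annual nominal rate: (1+6.8%)(1+1.78%) − 1 = 8.70104%.
Cumulative over 6 years: (1 + 0.0870104)^6 − 1 ≈ 0.64969.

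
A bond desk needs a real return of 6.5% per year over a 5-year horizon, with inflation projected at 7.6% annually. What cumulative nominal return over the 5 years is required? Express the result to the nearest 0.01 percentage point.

97.61%

Required annual nominal rate: (1+6.5%)(1+7.6%) − 1 = 14.594%.
Cumulative over 5 years: (1 + 0.14594)^5 − 1 ≈ 0.97610.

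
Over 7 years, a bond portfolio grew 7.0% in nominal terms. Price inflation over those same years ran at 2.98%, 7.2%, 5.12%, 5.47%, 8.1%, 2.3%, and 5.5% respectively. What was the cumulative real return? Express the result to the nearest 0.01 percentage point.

-25.07%

Cumulative inflation factor: 1.0298 × 1.072 × 1.0512 × 1.0547 × 1.081 × 1.023 × 1.055 ≈ 1.42796.
Nominal growth factor: 1.07000. Real growth factor = 1.07000 / 1.42796 ≈ 0.74932.
Total real return ≈ -25.0679%.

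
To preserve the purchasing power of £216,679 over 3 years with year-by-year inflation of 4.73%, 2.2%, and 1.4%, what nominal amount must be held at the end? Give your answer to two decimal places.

Cumulative price-level factor: 1.0473 × 1.022 × 1.014 = 1.0853253684.
Multiplying £216,679 by the price-level factor gives the future nominal sum.

£235,167.22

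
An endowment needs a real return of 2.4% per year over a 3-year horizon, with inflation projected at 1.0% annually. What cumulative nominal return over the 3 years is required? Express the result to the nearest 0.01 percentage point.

Required annual nominal rate: (1+2.4%)(1+1.0%) − 1 = 3.424%.
Cumulative over 3 years: (1 + 0.03424)^3 − 1 ≈ 0.10628.

10.63%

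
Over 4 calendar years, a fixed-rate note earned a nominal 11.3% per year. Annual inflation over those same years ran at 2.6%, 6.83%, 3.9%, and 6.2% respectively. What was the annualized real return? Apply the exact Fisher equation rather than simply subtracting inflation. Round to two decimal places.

6.13%

Cumulative inflation factor: 1.026 × 1.0683 × 1.039 × 1.062 ≈ 1.20943.
Nominal growth factor: 1.53455. Real growth factor = 1.53455 / 1.20943 ≈ 1.26882.
Annualized: 1.26882^(1/4) − 1 ≈ 0.06133.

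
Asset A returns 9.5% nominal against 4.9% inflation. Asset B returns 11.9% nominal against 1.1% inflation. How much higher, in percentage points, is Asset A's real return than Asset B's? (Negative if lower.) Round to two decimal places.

Asset A real return: 1.095/1.049 − 1 = 4.385%.
Asset B real return: 1.119/1.011 − 1 = 10.682%.
Difference: 4.385 − 10.682 = -6.297 pp.

-6.30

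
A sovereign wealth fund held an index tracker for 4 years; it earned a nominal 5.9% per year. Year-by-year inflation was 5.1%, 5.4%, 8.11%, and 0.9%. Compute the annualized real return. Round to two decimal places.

1.01%

Cumulative inflation factor: 1.051 × 1.054 × 1.0811 × 1.009 ≈ 1.20837.
Nominal growth factor: 1.25772. Real growth factor = 1.25772 / 1.20837 ≈ 1.04084.
Annualized: 1.04084^(1/4) − 1 ≈ 0.01006.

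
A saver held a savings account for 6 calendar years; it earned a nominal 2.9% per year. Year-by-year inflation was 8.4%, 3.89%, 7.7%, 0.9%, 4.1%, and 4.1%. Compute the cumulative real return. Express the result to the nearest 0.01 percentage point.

-10.49%

Cumulative inflation factor: 1.084 × 1.0389 × 1.077 × 1.009 × 1.041 × 1.041 ≈ 1.32621.
Nominal growth factor: 1.18711. Real growth factor = 1.18711 / 1.32621 ≈ 0.89512.
Total real return ≈ -10.4881%.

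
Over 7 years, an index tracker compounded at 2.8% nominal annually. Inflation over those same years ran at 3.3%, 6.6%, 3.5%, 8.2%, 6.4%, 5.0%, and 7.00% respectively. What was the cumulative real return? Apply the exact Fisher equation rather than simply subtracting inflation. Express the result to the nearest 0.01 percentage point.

-17.70%

Cumulative inflation factor: 1.033 × 1.066 × 1.035 × 1.082 × 1.064 × 1.050 × 1.0700 ≈ 1.47414.
Nominal growth factor: 1.21325. Real growth factor = 1.21325 / 1.47414 ≈ 0.82302.
Total real return ≈ -17.6977%.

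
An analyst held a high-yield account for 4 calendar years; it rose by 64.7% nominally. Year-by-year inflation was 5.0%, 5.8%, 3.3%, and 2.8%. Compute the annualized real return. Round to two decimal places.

Cumulative inflation factor: 1.050 × 1.058 × 1.033 × 1.028 ≈ 1.17969.
Nominal growth factor: 1.64700. Real growth factor = 1.64700 / 1.17969 ≈ 1.39613.
Annualized: 1.39613^(1/4) − 1 ≈ 0.08700.

8.70%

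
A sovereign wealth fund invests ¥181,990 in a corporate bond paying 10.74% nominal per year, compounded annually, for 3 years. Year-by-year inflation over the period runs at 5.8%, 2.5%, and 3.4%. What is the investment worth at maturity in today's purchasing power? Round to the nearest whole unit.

¥220,410

Nominal value at maturity: ¥181,990 × (1 + 10.74%)^3 ≈ ¥247,150.
Price-level factor over 3 years: 1.058 × 1.025 × 1.034 = 1.1213213.
Dividing the nominal maturity value by the price-level factor gives the value in today's money.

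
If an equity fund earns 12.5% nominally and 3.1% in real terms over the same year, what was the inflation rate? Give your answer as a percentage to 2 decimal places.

From (1+r_nom) = (1+r_real)(1+π), we get 1+π = (1 + 12.5%)/(1 + 3.1%) = 1.125/1.031 ≈ 1.09117.
So π ≈ 9.1174%.

9.12%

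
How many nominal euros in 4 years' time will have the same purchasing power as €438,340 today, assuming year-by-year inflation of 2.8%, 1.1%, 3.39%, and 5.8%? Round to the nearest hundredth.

Cumulative price-level factor: 1.028 × 1.011 × 1.0339 × 1.058 ≈ 1.1368638926.
Multiplying €438,340 by the price-level factor gives the future nominal sum.

€498,332.92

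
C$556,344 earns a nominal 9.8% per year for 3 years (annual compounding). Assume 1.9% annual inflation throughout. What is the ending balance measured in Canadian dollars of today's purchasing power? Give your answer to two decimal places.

C$696,029.87

Nominal value at maturity: C$556,344 × (1 + 9.8%)^3 ≈ C$736,462.15.
Price-level factor over 3 years: (1 + 1.9%)^3 = 1.058089859.
The maturity value deflated by that factor is the answer in today's purchasing power.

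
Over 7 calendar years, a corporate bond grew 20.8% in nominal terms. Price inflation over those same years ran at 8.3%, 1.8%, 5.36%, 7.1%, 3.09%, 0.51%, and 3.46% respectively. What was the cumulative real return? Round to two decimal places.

Cumulative inflation factor: 1.083 × 1.018 × 1.0536 × 1.071 × 1.0309 × 1.0051 × 1.0346 ≈ 1.33364.
Nominal growth factor: 1.20800. Real growth factor = 1.20800 / 1.33364 ≈ 0.90579.
Total real return ≈ -9.4211%.

-9.42%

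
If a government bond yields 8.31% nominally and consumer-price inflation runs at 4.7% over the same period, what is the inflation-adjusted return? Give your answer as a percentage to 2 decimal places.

3.45%

Real return via the Fisher equation: (1 + 8.31%)/(1 + 4.7%) − 1 = 1.0831/1.047 − 1 ≈ 0.03448.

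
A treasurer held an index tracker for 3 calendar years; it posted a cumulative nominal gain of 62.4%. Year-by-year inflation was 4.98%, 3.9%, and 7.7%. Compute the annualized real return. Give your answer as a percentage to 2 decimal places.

11.40%

Cumulative inflation factor: 1.0498 × 1.039 × 1.077 ≈ 1.17473.
Nominal growth factor: 1.62400. Real growth factor = 1.62400 / 1.17473 ≈ 1.38245.
Annualized: 1.38245^(1/3) − 1 ≈ 0.11399.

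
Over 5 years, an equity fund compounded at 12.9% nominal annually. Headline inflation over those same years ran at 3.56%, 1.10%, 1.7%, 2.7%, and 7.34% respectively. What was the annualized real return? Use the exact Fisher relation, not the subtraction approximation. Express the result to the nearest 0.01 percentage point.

9.34%

Cumulative inflation factor: 1.0356 × 1.0110 × 1.017 × 1.027 × 1.0734 ≈ 1.17381.
Nominal growth factor: 1.83430. Real growth factor = 1.83430 / 1.17381 ≈ 1.56269.
Annualized: 1.56269^(1/5) − 1 ≈ 0.09339.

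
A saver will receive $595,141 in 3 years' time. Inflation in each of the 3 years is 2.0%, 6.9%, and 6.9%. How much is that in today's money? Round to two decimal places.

$510,580.58

Price-level factor over 3 years: 1.020 × 1.069 × 1.069 = 1.16561622.
Purchasing power today: $595,141 divided by that factor.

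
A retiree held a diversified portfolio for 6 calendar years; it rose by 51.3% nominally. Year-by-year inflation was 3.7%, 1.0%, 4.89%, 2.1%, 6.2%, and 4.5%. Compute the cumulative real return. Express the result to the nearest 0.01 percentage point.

21.55%

Cumulative inflation factor: 1.037 × 1.010 × 1.0489 × 1.021 × 1.062 × 1.045 ≈ 1.24480.
Nominal growth factor: 1.51300. Real growth factor = 1.51300 / 1.24480 ≈ 1.21545.
Total real return ≈ 21.5453%.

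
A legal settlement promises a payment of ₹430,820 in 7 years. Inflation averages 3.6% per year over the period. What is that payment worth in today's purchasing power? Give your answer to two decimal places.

Price-level factor over 7 years: (1 + 3.6%)^7 ≈ 1.2809090317.
Purchasing power today: ₹430,820 divided by that factor.

₹336,339.26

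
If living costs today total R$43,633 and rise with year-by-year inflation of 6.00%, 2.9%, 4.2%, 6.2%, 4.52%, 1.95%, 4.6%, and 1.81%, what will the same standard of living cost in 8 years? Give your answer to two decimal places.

R$59,763.68

Cumulative price-level factor: 1.0600 × 1.029 × 1.042 × 1.062 × 1.0452 × 1.0195 × 1.046 × 1.0181 ≈ 1.3696898229.
Multiplying R$43,633 by the price-level factor gives the future nominal sum.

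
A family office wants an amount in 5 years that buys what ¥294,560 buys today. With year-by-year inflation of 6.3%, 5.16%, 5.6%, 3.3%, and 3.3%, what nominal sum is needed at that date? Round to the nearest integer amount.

Cumulative price-level factor: 1.063 × 1.0516 × 1.056 × 1.033 × 1.033 ≈ 1.2596456847.
Multiplying ¥294,560 by the price-level factor gives the future nominal sum.

¥371,041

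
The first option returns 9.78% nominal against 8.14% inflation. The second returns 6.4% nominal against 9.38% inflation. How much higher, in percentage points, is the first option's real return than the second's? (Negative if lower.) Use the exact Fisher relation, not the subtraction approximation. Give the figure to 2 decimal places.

4.24

The first option real return: 1.0978/1.0814 − 1 = 1.517%.
The second real return: 1.064/1.0938 − 1 = -2.724%.
Difference: 1.517 − (-2.724) = 4.241 pp.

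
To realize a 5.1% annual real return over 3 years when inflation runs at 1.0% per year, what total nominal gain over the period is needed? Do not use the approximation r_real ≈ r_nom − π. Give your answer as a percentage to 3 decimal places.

Required annual nominal rate: (1+5.1%)(1+1.0%) − 1 = 6.151%.
Cumulative over 3 years: (1 + 0.06151)^3 − 1 ≈ 0.19611.

19.611%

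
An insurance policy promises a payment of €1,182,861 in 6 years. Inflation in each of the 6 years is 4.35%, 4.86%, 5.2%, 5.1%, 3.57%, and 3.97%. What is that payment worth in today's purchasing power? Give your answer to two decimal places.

Price-level factor over 6 years: 1.0435 × 1.0486 × 1.052 × 1.051 × 1.0357 × 1.0397 ≈ 1.3027551025.
Purchasing power today: €1,182,861 divided by that factor.

€907,968.81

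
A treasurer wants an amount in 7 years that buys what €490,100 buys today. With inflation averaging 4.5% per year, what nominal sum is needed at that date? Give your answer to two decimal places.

€666,958.38

Cumulative price-level factor: (1+4.5%)^7 ≈ 1.3608618305.
The nominal amount required is €490,100 scaled up by that factor.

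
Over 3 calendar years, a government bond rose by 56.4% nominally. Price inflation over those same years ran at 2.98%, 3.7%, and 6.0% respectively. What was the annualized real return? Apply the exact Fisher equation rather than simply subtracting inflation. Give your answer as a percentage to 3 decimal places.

Cumulative inflation factor: 1.0298 × 1.037 × 1.060 ≈ 1.13198.
Nominal growth factor: 1.56400. Real growth factor = 1.56400 / 1.13198 ≈ 1.38165.
Annualized: 1.38165^(1/3) − 1 ≈ 0.11378.

11.378%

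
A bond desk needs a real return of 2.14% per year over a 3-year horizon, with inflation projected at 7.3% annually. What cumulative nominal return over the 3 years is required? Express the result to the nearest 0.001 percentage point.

31.640%

Required annual nominal rate: (1+2.14%)(1+7.3%) − 1 = 9.59622%.
Cumulative over 3 years: (1 + 0.0959622)^3 − 1 ≈ 0.31640.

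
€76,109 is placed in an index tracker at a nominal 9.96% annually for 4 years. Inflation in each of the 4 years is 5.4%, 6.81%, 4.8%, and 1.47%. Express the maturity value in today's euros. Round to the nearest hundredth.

€92,944.45

Nominal value at maturity: €76,109 × (1 + 9.96%)^4 ≈ €111,269.19.
Price-level factor over 4 years: 1.054 × 1.0681 × 1.048 × 1.0147 ≈ 1.1971579915.
The maturity value deflated by that factor is the answer in today's purchasing power.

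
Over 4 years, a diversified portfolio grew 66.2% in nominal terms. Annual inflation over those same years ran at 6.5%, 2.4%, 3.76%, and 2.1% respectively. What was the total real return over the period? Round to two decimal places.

43.86%

Cumulative inflation factor: 1.065 × 1.024 × 1.0376 × 1.021 ≈ 1.15533.
Nominal growth factor: 1.66200. Real growth factor = 1.66200 / 1.15533 ≈ 1.43855.
Total real return ≈ 43.8553%.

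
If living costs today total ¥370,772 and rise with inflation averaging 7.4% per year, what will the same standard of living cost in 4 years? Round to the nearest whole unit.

Cumulative price-level factor: (1+7.4%)^4 ≈ 1.3305068826.
The nominal amount required is ¥370,772 scaled up by that factor.

¥493,315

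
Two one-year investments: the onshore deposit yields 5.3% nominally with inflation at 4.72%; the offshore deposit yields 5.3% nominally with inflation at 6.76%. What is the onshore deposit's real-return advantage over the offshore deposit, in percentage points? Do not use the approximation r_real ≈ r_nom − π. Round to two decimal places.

1.92

The onshore deposit real return: 1.053/1.0472 − 1 = 0.554%.
The offshore deposit real return: 1.053/1.0676 − 1 = -1.368%.
Difference: 0.554 − (-1.368) = 1.922 pp.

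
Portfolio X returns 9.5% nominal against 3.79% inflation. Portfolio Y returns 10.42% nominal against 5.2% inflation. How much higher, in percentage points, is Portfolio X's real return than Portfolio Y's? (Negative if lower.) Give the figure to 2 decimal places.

Portfolio X real return: 1.095/1.0379 − 1 = 5.501%.
Portfolio Y real return: 1.1042/1.052 − 1 = 4.962%.
Difference: 5.501 − 4.962 = 0.539 pp.

0.54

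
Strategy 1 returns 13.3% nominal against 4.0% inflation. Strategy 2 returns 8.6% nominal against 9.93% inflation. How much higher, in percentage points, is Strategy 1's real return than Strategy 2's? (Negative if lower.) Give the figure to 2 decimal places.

10.15

Strategy 1 real return: 1.133/1.040 − 1 = 8.942%.
Strategy 2 real return: 1.086/1.0993 − 1 = -1.210%.
Difference: 8.942 − (-1.210) = 10.152 pp.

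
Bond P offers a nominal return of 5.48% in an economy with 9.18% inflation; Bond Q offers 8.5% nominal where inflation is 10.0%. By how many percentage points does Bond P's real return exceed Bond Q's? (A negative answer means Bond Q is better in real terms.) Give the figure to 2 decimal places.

Bond P real return: 1.0548/1.0918 − 1 = -3.389%.
Bond Q real return: 1.085/1.100 − 1 = -1.364%.
Difference: -3.389 − (-1.364) = -2.025 pp.

-2.03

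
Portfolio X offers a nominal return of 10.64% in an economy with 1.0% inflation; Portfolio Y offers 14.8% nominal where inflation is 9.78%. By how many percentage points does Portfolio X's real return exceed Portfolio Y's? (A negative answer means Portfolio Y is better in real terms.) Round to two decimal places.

Portfolio X real return: 1.1064/1.010 − 1 = 9.545%.
Portfolio Y real return: 1.148/1.0978 − 1 = 4.573%.
Difference: 9.545 − 4.573 = 4.972 pp.

4.97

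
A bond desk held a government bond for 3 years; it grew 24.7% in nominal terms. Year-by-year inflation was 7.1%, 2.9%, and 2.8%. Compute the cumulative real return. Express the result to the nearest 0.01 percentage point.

Cumulative inflation factor: 1.071 × 1.029 × 1.028 ≈ 1.13292.
Nominal growth factor: 1.24700. Real growth factor = 1.24700 / 1.13292 ≈ 1.10070.
Total real return ≈ 10.0699%.

10.07%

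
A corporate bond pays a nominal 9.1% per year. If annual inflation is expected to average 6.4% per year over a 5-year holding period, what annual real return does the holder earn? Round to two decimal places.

2.54%

With constant rates the annual real return is the same each year: (1+9.1%)/(1+6.4%) − 1 = 0.02538.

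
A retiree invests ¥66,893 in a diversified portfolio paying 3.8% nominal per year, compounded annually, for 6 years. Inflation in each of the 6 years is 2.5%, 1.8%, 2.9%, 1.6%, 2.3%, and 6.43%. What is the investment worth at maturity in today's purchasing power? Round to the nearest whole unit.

¥70,444

Nominal value at maturity: ¥66,893 × (1 + 3.8%)^6 ≈ ¥83,669.
Price-level factor over 6 years: 1.025 × 1.018 × 1.029 × 1.016 × 1.023 × 1.0643 ≈ 1.1877373727.
Dividing the nominal maturity value by the price-level factor gives the value in today's money.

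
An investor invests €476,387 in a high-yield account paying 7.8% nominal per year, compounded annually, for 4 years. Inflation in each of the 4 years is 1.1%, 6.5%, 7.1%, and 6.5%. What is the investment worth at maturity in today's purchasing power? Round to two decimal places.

€523,835.71

Nominal value at maturity: €476,387 × (1 + 7.8%)^4 ≈ €643,331.69.
Price-level factor over 4 years: 1.011 × 1.065 × 1.071 × 1.065 ≈ 1.2281172797.
Dividing the nominal maturity value by the price-level factor gives the value in today's money.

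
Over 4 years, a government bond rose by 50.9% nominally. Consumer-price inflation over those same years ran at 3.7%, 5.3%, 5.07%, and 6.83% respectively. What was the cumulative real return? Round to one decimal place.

Cumulative inflation factor: 1.037 × 1.053 × 1.0507 × 1.0683 ≈ 1.22569.
Nominal growth factor: 1.50900. Real growth factor = 1.50900 / 1.22569 ≈ 1.23115.
Total real return ≈ 23.1148%.

23.1%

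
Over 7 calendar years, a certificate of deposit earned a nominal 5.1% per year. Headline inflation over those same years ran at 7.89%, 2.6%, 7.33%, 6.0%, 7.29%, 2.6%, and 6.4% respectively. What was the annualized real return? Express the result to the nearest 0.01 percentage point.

Cumulative inflation factor: 1.0789 × 1.026 × 1.0733 × 1.060 × 1.0729 × 1.026 × 1.064 ≈ 1.47504.
Nominal growth factor: 1.41651. Real growth factor = 1.41651 / 1.47504 ≈ 0.96032.
Annualized: 0.96032^(1/7) − 1 ≈ -0.00577.

-0.58%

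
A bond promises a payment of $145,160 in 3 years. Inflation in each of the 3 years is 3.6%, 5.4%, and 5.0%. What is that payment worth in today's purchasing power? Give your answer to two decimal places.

Price-level factor over 3 years: 1.036 × 1.054 × 1.050 = 1.1465412.
Purchasing power today: $145,160 divided by that factor.

$126,606.88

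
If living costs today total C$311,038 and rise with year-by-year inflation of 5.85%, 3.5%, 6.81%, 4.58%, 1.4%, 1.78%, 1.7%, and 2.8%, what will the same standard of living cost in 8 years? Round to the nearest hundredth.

Cumulative price-level factor: 1.0585 × 1.035 × 1.0681 × 1.0458 × 1.014 × 1.0178 × 1.017 × 1.028 ≈ 1.3204021835.
Multiplying C$311,038 by the price-level factor gives the future nominal sum.

C$410,695.25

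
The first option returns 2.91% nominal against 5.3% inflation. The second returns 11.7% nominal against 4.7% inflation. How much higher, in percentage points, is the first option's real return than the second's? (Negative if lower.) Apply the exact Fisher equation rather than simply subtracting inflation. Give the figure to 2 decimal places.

-8.96

The first option real return: 1.0291/1.053 − 1 = -2.270%.
The second real return: 1.117/1.047 − 1 = 6.686%.
Difference: -2.270 − 6.686 = -8.956 pp.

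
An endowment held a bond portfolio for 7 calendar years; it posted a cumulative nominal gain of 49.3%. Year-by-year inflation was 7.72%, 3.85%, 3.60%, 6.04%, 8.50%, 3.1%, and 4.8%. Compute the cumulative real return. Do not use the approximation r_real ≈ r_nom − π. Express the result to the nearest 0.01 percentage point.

3.63%

Cumulative inflation factor: 1.0772 × 1.0385 × 1.0360 × 1.0604 × 1.0850 × 1.031 × 1.048 ≈ 1.44073.
Nominal growth factor: 1.49300. Real growth factor = 1.49300 / 1.44073 ≈ 1.03628.
Total real return ≈ 3.6282%.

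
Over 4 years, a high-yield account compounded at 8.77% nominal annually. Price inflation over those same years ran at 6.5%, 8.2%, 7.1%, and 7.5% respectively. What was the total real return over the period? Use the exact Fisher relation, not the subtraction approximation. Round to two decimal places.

5.50%

Cumulative inflation factor: 1.065 × 1.082 × 1.071 × 1.075 ≈ 1.32671.
Nominal growth factor: 1.39971. Real growth factor = 1.39971 / 1.32671 ≈ 1.05502.
Total real return ≈ 5.5022%.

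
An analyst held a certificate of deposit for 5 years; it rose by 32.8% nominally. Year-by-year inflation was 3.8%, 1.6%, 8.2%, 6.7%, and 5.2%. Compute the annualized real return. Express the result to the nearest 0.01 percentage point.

0.73%

Cumulative inflation factor: 1.038 × 1.016 × 1.082 × 1.067 × 1.052 ≈ 1.28085.
Nominal growth factor: 1.32800. Real growth factor = 1.32800 / 1.28085 ≈ 1.03681.
Annualized: 1.03681^(1/5) − 1 ≈ 0.00726.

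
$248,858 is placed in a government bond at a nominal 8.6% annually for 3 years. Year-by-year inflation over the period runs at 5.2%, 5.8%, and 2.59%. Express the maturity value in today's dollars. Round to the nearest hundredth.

Nominal value at maturity: $248,858 × (1 + 8.6%)^3 ≈ $318,743.31.
Price-level factor over 3 years: 1.052 × 1.058 × 1.0259 = 1.1418431144.
Dividing the nominal maturity value by the price-level factor gives the value in today's money.

$279,148.08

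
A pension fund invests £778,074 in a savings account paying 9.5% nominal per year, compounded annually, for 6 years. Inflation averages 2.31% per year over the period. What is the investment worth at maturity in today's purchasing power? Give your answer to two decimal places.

Nominal value at maturity: £778,074 × (1 + 9.5%)^6 ≈ £1,341,237.29.
Price-level factor over 6 years: (1 + 2.31%)^6 ≈ 1.1468549885.
Dividing the nominal maturity value by the price-level factor gives the value in today's money.

£1,169,491.61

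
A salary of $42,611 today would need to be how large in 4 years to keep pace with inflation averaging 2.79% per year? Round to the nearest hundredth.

$47,569.13

Cumulative price-level factor: (1+2.79%)^4 ≈ 1.1163579365.
Multiplying $42,611 by the price-level factor gives the future nominal sum.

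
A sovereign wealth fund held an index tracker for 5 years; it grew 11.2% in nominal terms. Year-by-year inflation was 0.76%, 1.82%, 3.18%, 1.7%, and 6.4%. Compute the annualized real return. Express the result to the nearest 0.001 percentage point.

-0.591%

Cumulative inflation factor: 1.0076 × 1.0182 × 1.0318 × 1.017 × 1.064 ≈ 1.14546.
Nominal growth factor: 1.11200. Real growth factor = 1.11200 / 1.14546 ≈ 0.97079.
Annualized: 0.97079^(1/5) − 1 ≈ -0.00591.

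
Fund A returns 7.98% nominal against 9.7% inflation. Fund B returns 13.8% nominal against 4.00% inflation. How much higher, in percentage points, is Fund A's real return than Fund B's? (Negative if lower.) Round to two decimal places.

-10.99

Fund A real return: 1.0798/1.097 − 1 = -1.568%.
Fund B real return: 1.138/1.0400 − 1 = 9.423%.
Difference: -1.568 − 9.423 = -10.991 pp.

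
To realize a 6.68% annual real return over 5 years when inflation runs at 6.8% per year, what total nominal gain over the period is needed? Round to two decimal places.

91.99%

Required annual nominal rate: (1+6.68%)(1+6.8%) − 1 = 13.93424%.
Cumulative over 5 years: (1 + 0.1393424)^5 − 1 ≈ 0.91987.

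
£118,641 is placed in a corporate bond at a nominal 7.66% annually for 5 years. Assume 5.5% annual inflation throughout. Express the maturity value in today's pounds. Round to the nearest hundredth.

£131,293.85

Nominal value at maturity: £118,641 × (1 + 7.66%)^5 ≈ £171,595.81.
Price-level factor over 5 years: (1 + 5.5%)^5 ≈ 1.3069600064.
The maturity value deflated by that factor is the answer in today's purchasing power.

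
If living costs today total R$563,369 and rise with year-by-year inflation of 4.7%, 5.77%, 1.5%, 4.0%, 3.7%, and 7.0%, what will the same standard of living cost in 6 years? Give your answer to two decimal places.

Cumulative price-level factor: 1.047 × 1.0577 × 1.015 × 1.040 × 1.037 × 1.070 ≈ 1.2970929584.
Multiplying R$563,369 by the price-level factor gives the future nominal sum.

R$730,741.96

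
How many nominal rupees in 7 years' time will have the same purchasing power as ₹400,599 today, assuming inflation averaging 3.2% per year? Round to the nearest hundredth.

Cumulative price-level factor: (1+3.2%)^7 ≈ 1.2466882924.
The nominal amount required is ₹400,599 scaled up by that factor.

₹499,422.08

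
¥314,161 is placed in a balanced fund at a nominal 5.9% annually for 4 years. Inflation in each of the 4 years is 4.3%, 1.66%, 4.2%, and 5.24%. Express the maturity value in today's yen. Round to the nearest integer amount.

¥339,823

Nominal value at maturity: ¥314,161 × (1 + 5.9%)^4 ≈ ¥395,126.
Price-level factor over 4 years: 1.043 × 1.0166 × 1.042 × 1.0524 ≈ 1.1627409613.
Dividing the nominal maturity value by the price-level factor gives the value in today's money.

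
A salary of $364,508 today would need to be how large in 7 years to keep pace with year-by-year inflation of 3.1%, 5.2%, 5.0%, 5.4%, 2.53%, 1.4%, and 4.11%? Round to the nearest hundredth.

Cumulative price-level factor: 1.031 × 1.052 × 1.050 × 1.054 × 1.0253 × 1.014 × 1.0411 ≈ 1.2992289044.
Multiplying $364,508 by the price-level factor gives the future nominal sum.

$473,579.33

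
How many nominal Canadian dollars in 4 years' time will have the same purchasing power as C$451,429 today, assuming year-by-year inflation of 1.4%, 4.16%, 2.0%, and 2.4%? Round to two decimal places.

Cumulative price-level factor: 1.014 × 1.0416 × 1.020 × 1.024 ≈ 1.1031613932.
Multiplying C$451,429 by the price-level factor gives the future nominal sum.

C$497,999.04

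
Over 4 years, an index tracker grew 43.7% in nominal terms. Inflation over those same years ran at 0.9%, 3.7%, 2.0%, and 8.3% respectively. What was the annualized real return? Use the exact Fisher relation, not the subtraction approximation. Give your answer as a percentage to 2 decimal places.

5.59%

Cumulative inflation factor: 1.009 × 1.037 × 1.020 × 1.083 ≈ 1.15584.
Nominal growth factor: 1.43700. Real growth factor = 1.43700 / 1.15584 ≈ 1.24325.
Annualized: 1.24325^(1/4) − 1 ≈ 0.05594.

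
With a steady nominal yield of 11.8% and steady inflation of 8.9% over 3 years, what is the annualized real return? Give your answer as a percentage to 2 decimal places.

With constant rates the annual real return is the same each year: (1+11.8%)/(1+8.9%) − 1 = 0.02663.

2.66%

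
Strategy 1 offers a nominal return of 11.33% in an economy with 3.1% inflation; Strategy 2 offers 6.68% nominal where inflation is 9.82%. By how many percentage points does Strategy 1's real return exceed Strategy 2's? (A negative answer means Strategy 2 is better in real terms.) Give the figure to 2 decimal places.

10.84

Strategy 1 real return: 1.1133/1.031 − 1 = 7.983%.
Strategy 2 real return: 1.0668/1.0982 − 1 = -2.859%.
Difference: 7.983 − (-2.859) = 10.842 pp.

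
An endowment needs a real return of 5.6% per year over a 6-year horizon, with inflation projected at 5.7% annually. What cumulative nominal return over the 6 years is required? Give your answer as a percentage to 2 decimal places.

93.39%

Required annual nominal rate: (1+5.6%)(1+5.7%) − 1 = 11.6192%.
Cumulative over 6 years: (1 + 0.116192)^6 − 1 ≈ 0.93390.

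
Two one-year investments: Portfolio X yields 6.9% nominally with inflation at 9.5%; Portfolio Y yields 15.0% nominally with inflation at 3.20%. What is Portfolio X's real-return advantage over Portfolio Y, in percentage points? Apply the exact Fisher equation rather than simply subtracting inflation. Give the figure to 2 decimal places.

Portfolio X real return: 1.069/1.095 − 1 = -2.374%.
Portfolio Y real return: 1.150/1.0320 − 1 = 11.434%.
Difference: -2.374 − 11.434 = -13.808 pp.

-13.81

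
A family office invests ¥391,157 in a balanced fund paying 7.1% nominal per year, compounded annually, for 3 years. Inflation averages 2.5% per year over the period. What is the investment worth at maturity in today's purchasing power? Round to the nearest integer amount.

¥446,219

Nominal value at maturity: ¥391,157 × (1 + 7.1%)^3 ≈ ¥480,529.
Price-level factor over 3 years: (1 + 2.5%)^3 = 1.076890625.
Dividing the nominal maturity value by the price-level factor gives the value in today's money.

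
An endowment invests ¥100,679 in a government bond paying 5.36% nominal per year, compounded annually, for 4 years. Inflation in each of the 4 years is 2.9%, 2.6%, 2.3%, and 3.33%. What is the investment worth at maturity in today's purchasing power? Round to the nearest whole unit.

Nominal value at maturity: ¥100,679 × (1 + 5.36%)^4 ≈ ¥124,063.
Price-level factor over 4 years: 1.029 × 1.026 × 1.023 × 1.0333 ≈ 1.1160015522.
Dividing the nominal maturity value by the price-level factor gives the value in today's money.

¥111,167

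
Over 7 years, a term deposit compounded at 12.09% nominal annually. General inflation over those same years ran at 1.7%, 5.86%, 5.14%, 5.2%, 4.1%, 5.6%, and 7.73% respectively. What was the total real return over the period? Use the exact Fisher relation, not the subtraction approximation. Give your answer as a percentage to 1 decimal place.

57.6%

Cumulative inflation factor: 1.017 × 1.0586 × 1.0514 × 1.052 × 1.041 × 1.056 × 1.0773 ≈ 1.41022.
Nominal growth factor: 2.22315. Real growth factor = 2.22315 / 1.41022 ≈ 1.57645.
Total real return ≈ 57.6450%.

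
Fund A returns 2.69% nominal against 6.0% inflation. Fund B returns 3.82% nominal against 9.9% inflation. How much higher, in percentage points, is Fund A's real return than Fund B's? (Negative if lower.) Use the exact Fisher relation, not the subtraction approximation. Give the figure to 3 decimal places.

2.410

Fund A real return: 1.0269/1.060 − 1 = -3.1226%.
Fund B real return: 1.0382/1.099 − 1 = -5.5323%.
Difference: -3.1226 − (-5.5323) = 2.4097 pp.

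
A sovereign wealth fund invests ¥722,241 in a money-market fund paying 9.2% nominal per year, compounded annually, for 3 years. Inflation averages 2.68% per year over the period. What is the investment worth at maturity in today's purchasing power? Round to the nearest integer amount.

Nominal value at maturity: ¥722,241 × (1 + 9.2%)^3 ≈ ¥940,481.
Price-level factor over 3 years: (1 + 2.68%)^3 ≈ 1.0825739688.
Dividing the nominal maturity value by the price-level factor gives the value in today's money.

¥868,745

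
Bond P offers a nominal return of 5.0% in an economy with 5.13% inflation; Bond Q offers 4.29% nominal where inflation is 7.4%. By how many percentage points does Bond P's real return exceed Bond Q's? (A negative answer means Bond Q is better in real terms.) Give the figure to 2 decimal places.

Bond P real return: 1.050/1.0513 − 1 = -0.124%.
Bond Q real return: 1.0429/1.074 − 1 = -2.896%.
Difference: -0.124 − (-2.896) = 2.772 pp.

2.77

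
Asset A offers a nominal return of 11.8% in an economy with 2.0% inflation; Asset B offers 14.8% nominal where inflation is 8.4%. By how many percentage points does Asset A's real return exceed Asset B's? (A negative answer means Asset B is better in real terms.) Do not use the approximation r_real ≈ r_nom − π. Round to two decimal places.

Asset A real return: 1.118/1.020 − 1 = 9.608%.
Asset B real return: 1.148/1.084 − 1 = 5.904%.
Difference: 9.608 − 5.904 = 3.704 pp.

3.70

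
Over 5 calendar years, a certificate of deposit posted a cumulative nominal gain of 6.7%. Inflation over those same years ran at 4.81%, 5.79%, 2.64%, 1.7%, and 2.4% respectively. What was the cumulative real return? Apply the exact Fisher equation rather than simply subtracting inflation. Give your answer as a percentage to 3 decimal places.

-9.972%

Cumulative inflation factor: 1.0481 × 1.0579 × 1.0264 × 1.017 × 1.024 ≈ 1.18518.
Nominal growth factor: 1.06700. Real growth factor = 1.06700 / 1.18518 ≈ 0.90028.
Total real return ≈ -9.9716%.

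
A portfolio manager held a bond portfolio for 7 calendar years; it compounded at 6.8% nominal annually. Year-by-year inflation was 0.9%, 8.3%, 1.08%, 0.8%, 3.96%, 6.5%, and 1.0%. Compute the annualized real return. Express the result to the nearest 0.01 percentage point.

Cumulative inflation factor: 1.009 × 1.083 × 1.0108 × 1.008 × 1.0396 × 1.065 × 1.010 ≈ 1.24504.
Nominal growth factor: 1.58489. Real growth factor = 1.58489 / 1.24504 ≈ 1.27296.
Annualized: 1.27296^(1/7) − 1 ≈ 0.03508.

3.51%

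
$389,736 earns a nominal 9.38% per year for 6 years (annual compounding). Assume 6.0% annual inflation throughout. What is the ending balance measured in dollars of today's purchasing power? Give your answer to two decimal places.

$470,503.49

Nominal value at maturity: $389,736 × (1 + 9.38%)^6 ≈ $667,418.19.
Price-level factor over 6 years: (1 + 6.0%)^6 ≈ 1.4185191123.
Dividing the nominal maturity value by the price-level factor gives the value in today's money.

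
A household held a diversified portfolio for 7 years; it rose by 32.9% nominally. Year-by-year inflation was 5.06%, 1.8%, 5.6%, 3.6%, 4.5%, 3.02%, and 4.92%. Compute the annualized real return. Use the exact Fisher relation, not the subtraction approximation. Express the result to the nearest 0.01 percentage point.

0.08%

Cumulative inflation factor: 1.0506 × 1.018 × 1.056 × 1.036 × 1.045 × 1.0302 × 1.0492 ≈ 1.32162.
Nominal growth factor: 1.32900. Real growth factor = 1.32900 / 1.32162 ≈ 1.00559.
Annualized: 1.00559^(1/7) − 1 ≈ 0.00080.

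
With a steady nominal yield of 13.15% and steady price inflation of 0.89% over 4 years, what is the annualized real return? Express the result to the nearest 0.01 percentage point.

12.15%

With constant rates the annual real return is the same each year: (1+13.15%)/(1+0.89%) − 1 = 0.12152.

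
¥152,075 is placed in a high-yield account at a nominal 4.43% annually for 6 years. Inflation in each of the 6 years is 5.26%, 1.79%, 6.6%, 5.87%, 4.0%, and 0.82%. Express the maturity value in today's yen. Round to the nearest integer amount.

Nominal value at maturity: ¥152,075 × (1 + 4.43%)^6 ≈ ¥197,247.
Price-level factor over 6 years: 1.0526 × 1.0179 × 1.066 × 1.0587 × 1.040 × 1.0082 ≈ 1.2678813985.
Dividing the nominal maturity value by the price-level factor gives the value in today's money.

¥155,572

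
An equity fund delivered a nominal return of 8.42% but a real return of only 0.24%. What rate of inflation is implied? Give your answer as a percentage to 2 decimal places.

8.16%

From (1+r_nom) = (1+r_real)(1+π), we get 1+π = (1 + 8.42%)/(1 + 0.24%) = 1.0842/1.0024 ≈ 1.08160.
So π ≈ 8.1604%.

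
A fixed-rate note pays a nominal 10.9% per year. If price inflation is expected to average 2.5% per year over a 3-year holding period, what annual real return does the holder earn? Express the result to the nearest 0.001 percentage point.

With constant rates the annual real return is the same each year: (1+10.9%)/(1+2.5%) − 1 = 0.08195.

8.195%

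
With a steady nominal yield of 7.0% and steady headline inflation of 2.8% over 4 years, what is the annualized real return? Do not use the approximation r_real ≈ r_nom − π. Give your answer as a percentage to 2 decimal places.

With constant rates the annual real return is the same each year: (1+7.0%)/(1+2.8%) − 1 = 0.04086.

4.09%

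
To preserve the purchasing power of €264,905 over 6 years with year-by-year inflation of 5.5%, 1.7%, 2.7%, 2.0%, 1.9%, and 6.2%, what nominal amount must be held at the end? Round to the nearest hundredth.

€322,205.45

Cumulative price-level factor: 1.055 × 1.017 × 1.027 × 1.020 × 1.019 × 1.062 ≈ 1.2163056627.
The nominal amount required is €264,905 scaled up by that factor.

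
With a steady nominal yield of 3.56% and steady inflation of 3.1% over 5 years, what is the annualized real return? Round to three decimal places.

With constant rates the annual real return is the same each year: (1+3.56%)/(1+3.1%) − 1 = 0.00446.

0.446%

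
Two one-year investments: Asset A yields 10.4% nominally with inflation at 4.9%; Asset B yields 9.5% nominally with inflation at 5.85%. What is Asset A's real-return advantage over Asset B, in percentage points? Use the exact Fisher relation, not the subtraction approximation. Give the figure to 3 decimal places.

1.795

Asset A real return: 1.104/1.049 − 1 = 5.2431%.
Asset B real return: 1.095/1.0585 − 1 = 3.4483%.
Difference: 5.2431 − 3.4483 = 1.7948 pp.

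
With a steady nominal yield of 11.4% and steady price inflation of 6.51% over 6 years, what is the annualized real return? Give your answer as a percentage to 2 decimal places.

With constant rates the annual real return is the same each year: (1+11.4%)/(1+6.51%) − 1 = 0.04591.

4.59%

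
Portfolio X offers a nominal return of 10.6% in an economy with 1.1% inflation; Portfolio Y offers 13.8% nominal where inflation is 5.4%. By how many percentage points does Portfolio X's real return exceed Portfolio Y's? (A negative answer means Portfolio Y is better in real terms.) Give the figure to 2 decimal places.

1.43

Portfolio X real return: 1.106/1.011 − 1 = 9.397%.
Portfolio Y real return: 1.138/1.054 − 1 = 7.970%.
Difference: 9.397 − 7.970 = 1.427 pp.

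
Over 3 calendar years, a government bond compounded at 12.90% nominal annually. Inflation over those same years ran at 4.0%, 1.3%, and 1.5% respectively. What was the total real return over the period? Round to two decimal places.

Cumulative inflation factor: 1.040 × 1.013 × 1.015 ≈ 1.06932.
Nominal growth factor: 1.43907. Real growth factor = 1.43907 / 1.06932 ≈ 1.34578.
Total real return ≈ 34.5777%.

34.58%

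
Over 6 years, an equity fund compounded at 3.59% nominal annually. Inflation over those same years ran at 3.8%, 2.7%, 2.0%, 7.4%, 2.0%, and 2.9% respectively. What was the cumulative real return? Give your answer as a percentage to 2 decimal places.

0.81%

Cumulative inflation factor: 1.038 × 1.027 × 1.020 × 1.074 × 1.020 × 1.029 ≈ 1.22571.
Nominal growth factor: 1.23568. Real growth factor = 1.23568 / 1.22571 ≈ 1.00814.
Total real return ≈ 0.8136%.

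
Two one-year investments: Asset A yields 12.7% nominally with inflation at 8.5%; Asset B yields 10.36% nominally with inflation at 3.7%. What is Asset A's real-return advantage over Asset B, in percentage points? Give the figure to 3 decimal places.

-2.551

Asset A real return: 1.127/1.085 − 1 = 3.8710%.
Asset B real return: 1.1036/1.037 − 1 = 6.4224%.
Difference: 3.8710 − 6.4224 = -2.5514 pp.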